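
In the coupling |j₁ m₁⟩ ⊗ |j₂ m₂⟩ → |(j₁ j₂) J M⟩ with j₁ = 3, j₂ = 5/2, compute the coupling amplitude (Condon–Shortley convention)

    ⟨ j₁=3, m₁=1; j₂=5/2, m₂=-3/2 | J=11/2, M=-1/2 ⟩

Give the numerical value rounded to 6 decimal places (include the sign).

+0.402911  (= +√(25/154))

triangle: 0!·6!·5!/12! = 86400/479001600
(j±m)!: 4!·2!·1!·4!·5!·6! = 99532800
prefactor² = (2J+1)·Δ·N² = 16588800/77
  k=0: +1/(0!·0!·2!·1!·4!·4!) = 1/1152
Σ = 1/1152  ⇒  CG² = 16588800/77·1/1152² = 25/154
CG = +√(25/154) = +0.402911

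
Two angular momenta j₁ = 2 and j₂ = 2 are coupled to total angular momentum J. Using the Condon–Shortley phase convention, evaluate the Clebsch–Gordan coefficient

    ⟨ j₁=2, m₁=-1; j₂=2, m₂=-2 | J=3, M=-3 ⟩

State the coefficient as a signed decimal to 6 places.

+√(1/2) ≈ +0.707107

triangle: 1!·3!·3!/8! = 36/40320
(j±m)!: 1!·3!·0!·4!·0!·6! = 103680
prefactor² = (2J+1)·Δ·N² = 648
  k=0: +1/(0!·1!·3!·0!·0!·3!) = 1/36
Σ = 1/36  ⇒  CG² = 648·1/36² = 1/2
CG = +√(1/2) = +0.707107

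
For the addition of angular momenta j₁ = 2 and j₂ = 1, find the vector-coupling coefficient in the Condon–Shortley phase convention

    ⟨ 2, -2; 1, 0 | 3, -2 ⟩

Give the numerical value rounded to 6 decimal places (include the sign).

+√(1/3) ≈ +0.577350

j₁+j₂−J=0  J+j₁−j₂=4  J−j₁+j₂=2  j₁+j₂+J+1=7
(j₁±m₁, j₂±m₂, J±M) = (0,4,1,1,1,5)
P² = 192
sum k=0..0:
  [0] +1/24 = 1/24
S = 1/24
C² = P²·S² = 1/3 ; C = +0.577350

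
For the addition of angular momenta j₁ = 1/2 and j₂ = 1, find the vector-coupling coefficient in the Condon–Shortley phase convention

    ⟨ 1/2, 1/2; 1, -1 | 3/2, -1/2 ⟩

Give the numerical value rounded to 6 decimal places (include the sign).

+0.577350

j₁+j₂−J=0  J+j₁−j₂=1  J−j₁+j₂=2  j₁+j₂+J+1=4
(j₁±m₁, j₂±m₂, J±M) = (1,0,0,2,1,2)
P² = 4/3
sum k=0..0:
  [0] +1/2 = 1/2
S = 1/2
C² = P²·S² = 1/3 ; C = +0.577350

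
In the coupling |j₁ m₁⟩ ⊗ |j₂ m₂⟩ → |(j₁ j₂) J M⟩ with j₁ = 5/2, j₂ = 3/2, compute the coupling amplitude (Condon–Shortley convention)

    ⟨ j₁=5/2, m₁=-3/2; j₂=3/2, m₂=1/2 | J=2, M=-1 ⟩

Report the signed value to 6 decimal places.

√[5·2!3!1!/7! · 1!4!2!1!1!3!] = √(24/7)
  +(−1)^1/∏(1,1,3,1,0,0)! = -1/6  (running -1/6)
  +(−1)^2/∏(2,0,2,0,1,1)! = 1/4  (running 1/12)
⟨..|..⟩ = √(24/7)·(1/12) = +0.154303

+0.154303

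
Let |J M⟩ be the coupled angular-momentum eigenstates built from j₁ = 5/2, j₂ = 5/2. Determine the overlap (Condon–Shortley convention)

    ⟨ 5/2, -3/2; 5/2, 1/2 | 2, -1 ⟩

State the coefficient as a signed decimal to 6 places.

triangle: 3!·2!·2!/8! = 24/40320
(j±m)!: 1!·4!·3!·2!·1!·3! = 1728
prefactor² = (2J+1)·Δ·N² = 36/7
  k=2: +1/(2!·1!·2!·1!·0!·1!) = 1/4
  k=3: −1/(3!·0!·1!·0!·1!·2!) = -1/12
Σ = 1/6  ⇒  CG² = 36/7·1/6² = 1/7
CG = +√(1/7) = +0.377964

+√(1/7) = +0.377964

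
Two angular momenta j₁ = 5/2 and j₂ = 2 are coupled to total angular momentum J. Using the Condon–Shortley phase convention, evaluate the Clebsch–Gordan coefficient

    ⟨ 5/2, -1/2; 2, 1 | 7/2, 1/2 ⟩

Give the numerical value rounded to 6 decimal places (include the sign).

−√(14/45) ≈ -0.557773

√[8·1!4!3!/9! · 2!3!3!1!4!3!] = √(1152/35)
  +(−1)^0/∏(0,1,3,3,1,0)! = 1/36  (running 1/36)
  +(−1)^1/∏(1,0,2,2,2,1)! = -1/8  (running -7/72)
⟨..|..⟩ = √(1152/35)·(-7/72) = -0.557773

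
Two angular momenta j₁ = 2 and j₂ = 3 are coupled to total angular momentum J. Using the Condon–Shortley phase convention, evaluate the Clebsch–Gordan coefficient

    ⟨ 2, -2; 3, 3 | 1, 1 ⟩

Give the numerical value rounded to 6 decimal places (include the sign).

√[3·4!0!2!/7! · 0!4!6!0!2!0!] = √(6912/7)
  +(−1)^4/∏(4,0,0,2,0,0)! = 1/48  (running 1/48)
⟨..|..⟩ = √(6912/7)·(1/48) = +0.654654

+√(3/7) = +0.654654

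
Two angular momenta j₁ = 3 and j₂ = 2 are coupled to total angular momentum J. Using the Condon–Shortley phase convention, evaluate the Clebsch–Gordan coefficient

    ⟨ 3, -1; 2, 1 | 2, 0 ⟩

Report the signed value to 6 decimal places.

+√(1/7) ≈ +0.377964

j₁+j₂−J=3  J+j₁−j₂=3  J−j₁+j₂=1  j₁+j₂+J+1=8
(j₁±m₁, j₂±m₂, J±M) = (2,4,3,1,2,2)
P² = 36/7
sum k=2..3:
  [2] +1/4 = 1/4
  [3] −1/12 = -1/12
S = 1/6
C² = P²·S² = 1/7 ; C = +0.377964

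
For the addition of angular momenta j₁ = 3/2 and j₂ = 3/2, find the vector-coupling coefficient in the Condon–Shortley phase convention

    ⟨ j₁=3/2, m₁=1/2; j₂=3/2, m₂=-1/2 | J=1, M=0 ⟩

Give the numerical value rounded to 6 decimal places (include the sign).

−√(1/20) = -0.223607

triangle: 2!·1!·1!/5! = 2/120
(j±m)!: 2!·1!·1!·2!·1!·1! = 4
prefactor² = (2J+1)·Δ·N² = 1/5
  k=0: +1/(0!·2!·1!·1!·0!·0!) = 1/2
  k=1: −1/(1!·1!·0!·0!·1!·1!) = -1
Σ = -1/2  ⇒  CG² = 1/5·(-1/2)² = 1/20
CG = −√(1/20) = -0.223607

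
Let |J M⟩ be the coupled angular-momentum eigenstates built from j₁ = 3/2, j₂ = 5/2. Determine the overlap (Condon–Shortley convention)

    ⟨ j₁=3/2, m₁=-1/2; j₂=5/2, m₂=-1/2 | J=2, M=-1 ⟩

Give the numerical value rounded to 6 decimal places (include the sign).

√[5·2!1!3!/7! · 1!2!2!3!1!3!] = √(12/7)
  +(−1)^1/∏(1,1,1,1,0,2)! = -1/2  (running -1/2)
  +(−1)^2/∏(2,0,0,0,1,3)! = 1/12  (running -5/12)
⟨..|..⟩ = √(12/7)·(-5/12) = -0.545545

−√(25/84) = -0.545545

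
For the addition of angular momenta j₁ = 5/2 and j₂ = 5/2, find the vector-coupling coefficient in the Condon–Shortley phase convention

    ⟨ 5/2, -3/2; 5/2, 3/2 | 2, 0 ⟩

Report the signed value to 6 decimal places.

−√(1/84) = -0.109109

√[5·3!2!2!/8! · 1!4!4!1!2!2!] = √(48/7)
  +(−1)^2/∏(2,1,2,2,0,0)! = 1/8  (running 1/8)
  +(−1)^3/∏(3,0,1,1,1,1)! = -1/6  (running -1/24)
⟨..|..⟩ = √(48/7)·(-1/24) = -0.109109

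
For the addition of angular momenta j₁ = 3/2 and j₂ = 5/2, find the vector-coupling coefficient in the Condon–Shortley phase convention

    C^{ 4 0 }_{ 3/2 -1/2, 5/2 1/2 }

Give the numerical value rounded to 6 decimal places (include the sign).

+0.654654

j₁+j₂−J=0  J+j₁−j₂=3  J−j₁+j₂=5  j₁+j₂+J+1=9
(j₁±m₁, j₂±m₂, J±M) = (1,2,3,2,4,4)
P² = 1728/7
sum k=0..0:
  [0] +1/24 = 1/24
S = 1/24
C² = P²·S² = 3/7 ; C = +0.654654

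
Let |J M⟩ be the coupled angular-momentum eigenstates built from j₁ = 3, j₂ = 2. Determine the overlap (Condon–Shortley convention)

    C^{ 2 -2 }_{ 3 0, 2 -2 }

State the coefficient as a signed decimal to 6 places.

j₁+j₂−J=3  J+j₁−j₂=3  J−j₁+j₂=1  j₁+j₂+J+1=8
(j₁±m₁, j₂±m₂, J±M) = (3,3,0,4,0,4)
P² = 648/7
sum k=0..0:
  [0] +1/36 = 1/36
S = 1/36
C² = P²·S² = 1/14 ; C = +0.267261

+√(1/14) ≈ +0.267261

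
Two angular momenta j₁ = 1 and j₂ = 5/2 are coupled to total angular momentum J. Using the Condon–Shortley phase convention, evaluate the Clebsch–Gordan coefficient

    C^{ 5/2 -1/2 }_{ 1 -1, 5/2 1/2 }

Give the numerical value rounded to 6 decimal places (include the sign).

triangle: 1!*1!*4!/7! = 24/5040
(j±m)!: 0!*2!*3!*2!*2!*3! = 288
prefactor² = (2J+1)*Δ*N² = 288/35
  k=1: −1/(1!*0!*1!*2!*0!*2!) = -1/4
Σ = -1/4  ⇒  CG² = 288/35*(-1/4)² = 18/35
CG = −√(18/35) = -0.717137

−√(18/35) ≈ -0.717137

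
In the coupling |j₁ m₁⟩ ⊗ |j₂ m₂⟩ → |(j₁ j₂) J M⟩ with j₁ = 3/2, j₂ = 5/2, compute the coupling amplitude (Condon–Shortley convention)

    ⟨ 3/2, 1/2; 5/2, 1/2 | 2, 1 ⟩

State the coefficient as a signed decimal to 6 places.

triangle: 2!×1!×3!/7! = 12/5040
(j±m)!: 2!×1!×3!×2!×3!×1! = 144
prefactor² = (2J+1)×Δ×N² = 12/7
  k=0: +1/(0!×2!×1!×3!×0!×0!) = 1/12
  k=1: −1/(1!×1!×0!×2!×1!×1!) = -1/2
Σ = -5/12  ⇒  CG² = 12/7×(-5/12)² = 25/84
CG = −√(25/84) = -0.545545

−√(25/84) ≈ -0.545545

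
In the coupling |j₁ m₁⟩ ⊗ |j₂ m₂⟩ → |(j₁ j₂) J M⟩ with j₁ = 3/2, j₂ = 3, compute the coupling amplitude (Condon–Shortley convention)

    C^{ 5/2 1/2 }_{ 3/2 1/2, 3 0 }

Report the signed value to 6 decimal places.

−√(6/35) = -0.414039

√[6·2!1!4!/8! · 2!1!3!3!3!2!] = √(216/35)
  +(−1)^0/∏(0,2,1,3,0,1)! = 1/12  (running 1/12)
  +(−1)^1/∏(1,1,0,2,1,2)! = -1/4  (running -1/6)
⟨..|..⟩ = √(216/35)·(-1/6) = -0.414039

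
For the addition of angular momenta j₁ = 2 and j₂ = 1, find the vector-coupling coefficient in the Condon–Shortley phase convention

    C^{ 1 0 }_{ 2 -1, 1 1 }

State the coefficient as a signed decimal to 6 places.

√[3·2!2!0!/5! · 1!3!2!0!1!1!] = √(6/5)
  +(−1)^2/∏(2,0,1,0,1,0)! = 1/2  (running 1/2)
⟨..|..⟩ = √(6/5)·(1/2) = +0.547723

+0.547723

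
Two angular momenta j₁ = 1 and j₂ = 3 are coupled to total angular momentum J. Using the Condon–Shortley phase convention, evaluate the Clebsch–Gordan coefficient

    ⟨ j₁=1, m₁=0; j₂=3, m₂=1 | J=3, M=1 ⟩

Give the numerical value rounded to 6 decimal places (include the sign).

√[7·1!1!5!/8! · 1!1!4!2!4!2!] = √(48)
  +(−1)^0/∏(0,1,1,4,0,1)! = 1/24  (running 1/24)
  +(−1)^1/∏(1,0,0,3,1,2)! = -1/12  (running -1/24)
⟨..|..⟩ = √(48)·(-1/24) = -0.288675

−√(1/12) = -0.288675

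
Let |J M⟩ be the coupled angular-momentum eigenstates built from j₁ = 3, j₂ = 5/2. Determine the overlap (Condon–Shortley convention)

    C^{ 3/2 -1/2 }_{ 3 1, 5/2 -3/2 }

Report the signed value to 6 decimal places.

−√(7/30) ≈ -0.483046

√[4·4!2!1!/8! · 4!2!1!4!1!2!] = √(384/35)
  +(−1)^0/∏(0,4,2,1,0,0)! = 1/48  (running 1/48)
  +(−1)^1/∏(1,3,1,0,1,1)! = -1/6  (running -7/48)
⟨..|..⟩ = √(384/35)·(-7/48) = -0.483046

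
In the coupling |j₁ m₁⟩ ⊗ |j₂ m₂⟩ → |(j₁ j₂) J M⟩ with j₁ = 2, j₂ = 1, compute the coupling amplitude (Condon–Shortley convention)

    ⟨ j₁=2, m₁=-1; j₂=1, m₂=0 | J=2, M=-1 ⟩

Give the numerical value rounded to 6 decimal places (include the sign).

j₁+j₂−J=1  J+j₁−j₂=3  J−j₁+j₂=1  j₁+j₂+J+1=6
(j₁±m₁, j₂±m₂, J±M) = (1,3,1,1,1,3)
P² = 3/2
sum k=0..1:
  [0] +1/6 = 1/6
  [1] −1/2 = -1/2
S = -1/3
C² = P²·S² = 1/6 ; C = -0.408248

-0.408248  (= −√(1/6))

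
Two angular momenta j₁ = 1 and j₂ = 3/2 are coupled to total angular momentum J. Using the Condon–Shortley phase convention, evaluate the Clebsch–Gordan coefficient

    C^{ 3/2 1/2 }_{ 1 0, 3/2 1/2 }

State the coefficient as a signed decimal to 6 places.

triangle: 1!·1!·2!/5! = 2/120
(j±m)!: 1!·1!·2!·1!·2!·1! = 4
prefactor² = (2J+1)·Δ·N² = 4/15
  k=0: +1/(0!·1!·1!·2!·0!·0!) = 1/2
  k=1: −1/(1!·0!·0!·1!·1!·1!) = -1
Σ = -1/2  ⇒  CG² = 4/15·(-1/2)² = 1/15
CG = −√(1/15) = -0.258199

-0.258199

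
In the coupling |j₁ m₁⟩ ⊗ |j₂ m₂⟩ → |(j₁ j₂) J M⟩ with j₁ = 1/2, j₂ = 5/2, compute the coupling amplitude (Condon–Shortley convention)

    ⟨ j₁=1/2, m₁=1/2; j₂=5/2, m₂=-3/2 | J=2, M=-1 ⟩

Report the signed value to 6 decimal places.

j₁+j₂−J=1  J+j₁−j₂=0  J−j₁+j₂=4  j₁+j₂+J+1=6
(j₁±m₁, j₂±m₂, J±M) = (1,0,1,4,1,3)
P² = 24
sum k=0..0:
  [0] +1/6 = 1/6
S = 1/6
C² = P²·S² = 2/3 ; C = +0.816497

+√(2/3) = +0.816497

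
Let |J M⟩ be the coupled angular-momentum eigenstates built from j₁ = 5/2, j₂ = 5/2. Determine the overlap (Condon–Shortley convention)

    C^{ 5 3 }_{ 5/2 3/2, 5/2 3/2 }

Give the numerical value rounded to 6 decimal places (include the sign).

+0.745356  (= +√(5/9))

triangle: 0!·5!·5!/11! = 14400/39916800
(j±m)!: 4!·1!·4!·1!·8!·2! = 46448640
prefactor² = (2J+1)·Δ·N² = 184320
  k=0: +1/(0!·0!·1!·4!·4!·1!) = 1/576
Σ = 1/576  ⇒  CG² = 184320·1/576² = 5/9
CG = +√(5/9) = +0.745356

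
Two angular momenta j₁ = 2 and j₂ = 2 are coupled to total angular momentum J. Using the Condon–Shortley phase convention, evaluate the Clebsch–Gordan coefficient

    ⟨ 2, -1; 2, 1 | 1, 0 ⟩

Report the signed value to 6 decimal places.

√[3·3!1!1!/6! · 1!3!3!1!1!1!] = √(9/10)
  +(−1)^2/∏(2,1,1,1,0,0)! = 1/2  (running 1/2)
  +(−1)^3/∏(3,0,0,0,1,1)! = -1/6  (running 1/3)
⟨..|..⟩ = √(9/10)·(1/3) = +0.316228

+0.316228  (= +√(1/10))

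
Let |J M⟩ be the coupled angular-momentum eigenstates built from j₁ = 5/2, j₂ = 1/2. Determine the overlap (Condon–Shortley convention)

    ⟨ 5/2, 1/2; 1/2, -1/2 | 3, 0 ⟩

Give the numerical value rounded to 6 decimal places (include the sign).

+√(1/2) ≈ +0.707107

√[7·0!5!1!/7! · 3!2!0!1!3!3!] = √(72)
  +(−1)^0/∏(0,0,2,0,3,1)! = 1/12  (running 1/12)
⟨..|..⟩ = √(72)·(1/12) = +0.707107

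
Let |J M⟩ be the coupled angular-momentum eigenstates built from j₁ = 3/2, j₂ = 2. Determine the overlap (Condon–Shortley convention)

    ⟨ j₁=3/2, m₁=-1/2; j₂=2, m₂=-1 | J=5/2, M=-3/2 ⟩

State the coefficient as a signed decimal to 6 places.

j₁+j₂−J=1  J+j₁−j₂=2  J−j₁+j₂=3  j₁+j₂+J+1=7
(j₁±m₁, j₂±m₂, J±M) = (1,2,1,3,1,4)
P² = 144/35
sum k=0..1:
  [0] +1/4 = 1/4
  [1] −1/6 = -1/6
S = 1/12
C² = P²·S² = 1/35 ; C = +0.169031

+0.169031  (= +√(1/35))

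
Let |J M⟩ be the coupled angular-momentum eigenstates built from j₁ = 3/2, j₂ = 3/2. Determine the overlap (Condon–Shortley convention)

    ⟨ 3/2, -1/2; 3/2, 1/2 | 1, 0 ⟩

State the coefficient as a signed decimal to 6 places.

-0.223607

√[3·2!1!1!/5! · 1!2!2!1!1!1!] = √(1/5)
  +(−1)^1/∏(1,1,1,1,0,0)! = -1  (running -1)
  +(−1)^2/∏(2,0,0,0,1,1)! = 1/2  (running -1/2)
⟨..|..⟩ = √(1/5)·(-1/2) = -0.223607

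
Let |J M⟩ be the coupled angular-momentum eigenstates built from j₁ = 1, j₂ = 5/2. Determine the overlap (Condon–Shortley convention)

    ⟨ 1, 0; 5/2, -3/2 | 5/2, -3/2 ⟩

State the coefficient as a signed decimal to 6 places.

+√(9/35) ≈ +0.507093

j₁+j₂−J=1  J+j₁−j₂=1  J−j₁+j₂=4  j₁+j₂+J+1=7
(j₁±m₁, j₂±m₂, J±M) = (1,1,1,4,1,4)
P² = 576/35
sum k=0..1:
  [0] +1/6 = 1/6
  [1] −1/24 = -1/24
S = 1/8
C² = P²·S² = 9/35 ; C = +0.507093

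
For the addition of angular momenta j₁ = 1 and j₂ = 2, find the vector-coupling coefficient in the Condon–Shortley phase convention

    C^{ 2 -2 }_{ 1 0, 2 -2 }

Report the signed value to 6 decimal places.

+0.816497

√[5·1!1!3!/6! · 1!1!0!4!0!4!] = √(24)
  +(−1)^0/∏(0,1,1,0,0,3)! = 1/6  (running 1/6)
⟨..|..⟩ = √(24)·(1/6) = +0.816497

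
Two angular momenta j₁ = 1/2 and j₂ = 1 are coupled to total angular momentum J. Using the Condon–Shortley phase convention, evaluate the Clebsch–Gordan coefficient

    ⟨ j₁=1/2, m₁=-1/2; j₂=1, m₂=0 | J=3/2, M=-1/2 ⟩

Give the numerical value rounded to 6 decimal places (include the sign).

√[4·0!1!2!/4! · 0!1!1!1!1!2!] = √(2/3)
  +(−1)^0/∏(0,0,1,1,0,1)! = 1  (running 1)
⟨..|..⟩ = √(2/3)·(1) = +0.816497

+0.816497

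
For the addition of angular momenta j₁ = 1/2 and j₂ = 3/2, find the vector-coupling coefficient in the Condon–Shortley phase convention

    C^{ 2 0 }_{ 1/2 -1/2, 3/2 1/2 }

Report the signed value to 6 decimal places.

j₁+j₂−J=0  J+j₁−j₂=1  J−j₁+j₂=3  j₁+j₂+J+1=5
(j₁±m₁, j₂±m₂, J±M) = (0,1,2,1,2,2)
P² = 2
sum k=0..0:
  [0] +1/2 = 1/2
S = 1/2
C² = P²·S² = 1/2 ; C = +0.707107

+0.707107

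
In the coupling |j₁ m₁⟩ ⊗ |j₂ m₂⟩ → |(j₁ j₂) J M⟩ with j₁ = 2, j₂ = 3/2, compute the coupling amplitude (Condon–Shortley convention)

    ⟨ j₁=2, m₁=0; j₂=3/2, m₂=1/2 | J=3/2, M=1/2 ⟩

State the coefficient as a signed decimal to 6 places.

-0.447214

j₁+j₂−J=2  J+j₁−j₂=2  J−j₁+j₂=1  j₁+j₂+J+1=6
(j₁±m₁, j₂±m₂, J±M) = (2,2,2,1,2,1)
P² = 16/45
sum k=1..2:
  [1] −1/1 = -1
  [2] +1/4 = 1/4
S = -3/4
C² = P²·S² = 1/5 ; C = -0.447214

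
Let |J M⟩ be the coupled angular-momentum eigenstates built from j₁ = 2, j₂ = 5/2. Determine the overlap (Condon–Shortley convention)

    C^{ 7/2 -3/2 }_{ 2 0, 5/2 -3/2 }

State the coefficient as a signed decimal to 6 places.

+0.534522  (= +√(2/7))

j₁+j₂−J=1  J+j₁−j₂=3  J−j₁+j₂=4  j₁+j₂+J+1=9
(j₁±m₁, j₂±m₂, J±M) = (2,2,1,4,2,5)
P² = 512/7
sum k=0..1:
  [0] +1/12 = 1/12
  [1] −1/48 = -1/48
S = 1/16
C² = P²·S² = 2/7 ; C = +0.534522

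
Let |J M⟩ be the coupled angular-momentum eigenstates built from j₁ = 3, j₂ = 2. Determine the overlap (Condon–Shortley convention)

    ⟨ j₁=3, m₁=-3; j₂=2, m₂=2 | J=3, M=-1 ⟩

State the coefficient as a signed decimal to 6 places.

j₁+j₂−J=2  J+j₁−j₂=4  J−j₁+j₂=2  j₁+j₂+J+1=9
(j₁±m₁, j₂±m₂, J±M) = (0,6,4,0,2,4)
P² = 1536
sum k=2..2:
  [2] +1/96 = 1/96
S = 1/96
C² = P²·S² = 1/6 ; C = +0.408248

+√(1/6) = +0.408248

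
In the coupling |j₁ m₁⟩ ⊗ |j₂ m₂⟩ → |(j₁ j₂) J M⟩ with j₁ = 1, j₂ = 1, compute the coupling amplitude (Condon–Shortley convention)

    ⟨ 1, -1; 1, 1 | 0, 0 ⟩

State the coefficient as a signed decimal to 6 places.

j₁+j₂−J=2  J+j₁−j₂=0  J−j₁+j₂=0  j₁+j₂+J+1=3
(j₁±m₁, j₂±m₂, J±M) = (0,2,2,0,0,0)
P² = 4/3
sum k=2..2:
  [2] +1/2 = 1/2
S = 1/2
C² = P²·S² = 1/3 ; C = +0.577350

+√(1/3) = +0.577350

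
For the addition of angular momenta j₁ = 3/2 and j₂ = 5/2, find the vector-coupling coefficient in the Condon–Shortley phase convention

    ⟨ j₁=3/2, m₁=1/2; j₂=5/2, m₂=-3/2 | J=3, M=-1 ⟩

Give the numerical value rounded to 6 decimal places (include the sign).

j₁+j₂−J=1  J+j₁−j₂=2  J−j₁+j₂=4  j₁+j₂+J+1=8
(j₁±m₁, j₂±m₂, J±M) = (2,1,1,4,2,4)
P² = 96/5
sum k=0..1:
  [0] +1/6 = 1/6
  [1] −1/48 = -1/48
S = 7/48
C² = P²·S² = 49/120 ; C = +0.639010

+√(49/120) ≈ +0.639010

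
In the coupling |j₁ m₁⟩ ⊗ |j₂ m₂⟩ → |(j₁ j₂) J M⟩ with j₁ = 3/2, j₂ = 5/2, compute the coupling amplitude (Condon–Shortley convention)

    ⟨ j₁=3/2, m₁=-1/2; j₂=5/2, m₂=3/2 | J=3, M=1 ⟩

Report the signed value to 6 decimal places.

−√(49/120) = -0.639010

j₁+j₂−J=1  J+j₁−j₂=2  J−j₁+j₂=4  j₁+j₂+J+1=8
(j₁±m₁, j₂±m₂, J±M) = (1,2,4,1,4,2)
P² = 96/5
sum k=0..1:
  [0] +1/48 = 1/48
  [1] −1/6 = -1/6
S = -7/48
C² = P²·S² = 49/120 ; C = -0.639010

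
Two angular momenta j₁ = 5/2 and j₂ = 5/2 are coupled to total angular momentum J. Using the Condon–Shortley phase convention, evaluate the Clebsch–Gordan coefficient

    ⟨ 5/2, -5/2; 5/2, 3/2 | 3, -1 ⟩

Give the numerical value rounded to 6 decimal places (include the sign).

+√(1/3) = +0.577350

√[7·2!3!3!/9! · 0!5!4!1!2!4!] = √(192)
  +(−1)^2/∏(2,0,3,2,0,1)! = 1/24  (running 1/24)
⟨..|..⟩ = √(192)·(1/24) = +0.577350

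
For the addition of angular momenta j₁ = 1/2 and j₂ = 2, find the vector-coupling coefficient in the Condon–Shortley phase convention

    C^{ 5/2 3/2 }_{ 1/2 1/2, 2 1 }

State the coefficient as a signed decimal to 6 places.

j₁+j₂−J=0  J+j₁−j₂=1  J−j₁+j₂=4  j₁+j₂+J+1=6
(j₁±m₁, j₂±m₂, J±M) = (1,0,3,1,4,1)
P² = 144/5
sum k=0..0:
  [0] +1/6 = 1/6
S = 1/6
C² = P²·S² = 4/5 ; C = +0.894427

+0.894427  (= +√(4/5))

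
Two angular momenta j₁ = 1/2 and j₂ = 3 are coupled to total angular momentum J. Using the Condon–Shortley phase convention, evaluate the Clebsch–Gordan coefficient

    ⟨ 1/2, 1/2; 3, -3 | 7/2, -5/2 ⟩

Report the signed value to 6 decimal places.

+√(1/7) ≈ +0.377964

triangle: 0!×1!×6!/8! = 720/40320
(j±m)!: 1!×0!×0!×6!×1!×6! = 518400
prefactor² = (2J+1)×Δ×N² = 518400/7
  k=0: +1/(0!×0!×0!×0!×1!×6!) = 1/720
Σ = 1/720  ⇒  CG² = 518400/7×1/720² = 1/7
CG = +√(1/7) = +0.377964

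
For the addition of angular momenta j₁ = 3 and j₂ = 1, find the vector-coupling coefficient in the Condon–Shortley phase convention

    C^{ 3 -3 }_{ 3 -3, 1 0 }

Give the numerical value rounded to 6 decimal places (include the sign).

−√(3/4) ≈ -0.866025

j₁+j₂−J=1  J+j₁−j₂=5  J−j₁+j₂=1  j₁+j₂+J+1=8
(j₁±m₁, j₂±m₂, J±M) = (0,6,1,1,0,6)
P² = 10800
sum k=1..1:
  [1] −1/120 = -1/120
S = -1/120
C² = P²·S² = 3/4 ; C = -0.866025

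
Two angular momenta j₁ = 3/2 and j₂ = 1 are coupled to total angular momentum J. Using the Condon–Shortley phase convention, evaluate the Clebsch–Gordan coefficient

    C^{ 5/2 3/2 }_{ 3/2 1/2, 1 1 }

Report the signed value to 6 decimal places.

+√(3/5) = +0.774597

j₁+j₂−J=0  J+j₁−j₂=3  J−j₁+j₂=2  j₁+j₂+J+1=6
(j₁±m₁, j₂±m₂, J±M) = (2,1,2,0,4,1)
P² = 48/5
sum k=0..0:
  [0] +1/4 = 1/4
S = 1/4
C² = P²·S² = 3/5 ; C = +0.774597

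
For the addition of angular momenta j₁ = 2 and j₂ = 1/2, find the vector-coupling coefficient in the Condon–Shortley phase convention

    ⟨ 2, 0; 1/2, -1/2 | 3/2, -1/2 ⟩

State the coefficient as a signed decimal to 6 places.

triangle: 1!·3!·0!/5! = 6/120
(j±m)!: 2!·2!·0!·1!·1!·2! = 8
prefactor² = (2J+1)·Δ·N² = 8/5
  k=0: +1/(0!·1!·2!·0!·1!·0!) = 1/2
Σ = 1/2  ⇒  CG² = 8/5·1/2² = 2/5
CG = +√(2/5) = +0.632456

+0.632456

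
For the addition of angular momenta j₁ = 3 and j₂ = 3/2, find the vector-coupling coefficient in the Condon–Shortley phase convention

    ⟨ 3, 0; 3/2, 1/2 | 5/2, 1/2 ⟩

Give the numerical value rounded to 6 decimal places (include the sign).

triangle: 2!*4!*1!/8! = 48/40320
(j±m)!: 3!*3!*2!*1!*3!*2! = 864
prefactor² = (2J+1)*Δ*N² = 216/35
  k=1: −1/(1!*1!*2!*1!*2!*0!) = -1/4
  k=2: +1/(2!*0!*1!*0!*3!*1!) = 1/12
Σ = -1/6  ⇒  CG² = 216/35*(-1/6)² = 6/35
CG = −√(6/35) = -0.414039

-0.414039  (= −√(6/35))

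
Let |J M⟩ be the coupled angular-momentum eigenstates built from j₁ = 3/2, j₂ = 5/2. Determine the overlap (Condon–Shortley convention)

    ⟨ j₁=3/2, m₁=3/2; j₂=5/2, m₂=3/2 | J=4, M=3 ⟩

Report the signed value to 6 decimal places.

+√(5/8) = +0.790569

j₁+j₂−J=0  J+j₁−j₂=3  J−j₁+j₂=5  j₁+j₂+J+1=9
(j₁±m₁, j₂±m₂, J±M) = (3,0,4,1,7,1)
P² = 12960
sum k=0..0:
  [0] +1/144 = 1/144
S = 1/144
C² = P²·S² = 5/8 ; C = +0.790569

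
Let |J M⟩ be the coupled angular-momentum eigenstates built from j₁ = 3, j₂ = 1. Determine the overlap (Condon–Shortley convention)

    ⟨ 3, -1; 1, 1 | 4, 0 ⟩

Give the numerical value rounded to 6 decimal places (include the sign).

+0.462910

√[9·0!6!2!/9! · 2!4!2!0!4!4!] = √(13824/7)
  +(−1)^0/∏(0,0,4,2,2,0)! = 1/96  (running 1/96)
⟨..|..⟩ = √(13824/7)·(1/96) = +0.462910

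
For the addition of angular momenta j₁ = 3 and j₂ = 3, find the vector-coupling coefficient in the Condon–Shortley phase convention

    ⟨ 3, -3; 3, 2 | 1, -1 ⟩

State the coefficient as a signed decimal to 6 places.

j₁+j₂−J=5  J+j₁−j₂=1  J−j₁+j₂=1  j₁+j₂+J+1=8
(j₁±m₁, j₂±m₂, J±M) = (0,6,5,1,0,2)
P² = 10800/7
sum k=5..5:
  [5] −1/120 = -1/120
S = -1/120
C² = P²·S² = 3/28 ; C = -0.327327

−√(3/28) ≈ -0.327327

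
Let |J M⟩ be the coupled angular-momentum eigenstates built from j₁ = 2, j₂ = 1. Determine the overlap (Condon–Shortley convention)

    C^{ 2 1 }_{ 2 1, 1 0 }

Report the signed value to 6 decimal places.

+0.408248  (= +√(1/6))

triangle: 1!×3!×1!/6! = 6/720
(j±m)!: 3!×1!×1!×1!×3!×1! = 36
prefactor² = (2J+1)×Δ×N² = 3/2
  k=0: +1/(0!×1!×1!×1!×2!×0!) = 1/2
  k=1: −1/(1!×0!×0!×0!×3!×1!) = -1/6
Σ = 1/3  ⇒  CG² = 3/2×1/3² = 1/6
CG = +√(1/6) = +0.408248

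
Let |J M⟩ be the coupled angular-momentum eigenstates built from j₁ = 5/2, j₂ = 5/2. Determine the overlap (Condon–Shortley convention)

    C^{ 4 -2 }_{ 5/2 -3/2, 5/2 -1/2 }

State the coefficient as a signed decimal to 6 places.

−√(5/28) ≈ -0.422577

√[9·1!4!4!/10! · 1!4!2!3!2!6!] = √(20736/35)
  +(−1)^0/∏(0,1,4,2,0,2)! = 1/96  (running 1/96)
  +(−1)^1/∏(1,0,3,1,1,3)! = -1/36  (running -5/288)
⟨..|..⟩ = √(20736/35)·(-5/288) = -0.422577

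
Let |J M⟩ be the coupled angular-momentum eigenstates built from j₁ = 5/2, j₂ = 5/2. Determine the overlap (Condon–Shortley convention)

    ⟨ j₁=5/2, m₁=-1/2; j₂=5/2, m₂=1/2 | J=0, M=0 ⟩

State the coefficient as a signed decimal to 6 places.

√[1·5!0!0!/6! · 2!3!3!2!0!0!] = √(24)
  +(−1)^3/∏(3,2,0,0,0,0)! = -1/12  (running -1/12)
⟨..|..⟩ = √(24)·(-1/12) = -0.408248

-0.408248  (= −√(1/6))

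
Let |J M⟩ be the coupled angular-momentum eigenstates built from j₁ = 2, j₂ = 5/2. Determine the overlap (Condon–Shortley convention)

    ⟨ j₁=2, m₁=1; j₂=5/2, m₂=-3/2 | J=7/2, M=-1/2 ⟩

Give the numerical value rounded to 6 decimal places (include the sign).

triangle: 1!×3!×4!/9! = 144/362880
(j±m)!: 3!×1!×1!×4!×3!×4! = 20736
prefactor² = (2J+1)×Δ×N² = 2304/35
  k=0: +1/(0!×1!×1!×1!×2!×3!) = 1/12
  k=1: −1/(1!×0!×0!×0!×3!×4!) = -1/144
Σ = 11/144  ⇒  CG² = 2304/35×11/144² = 121/315
CG = +√(121/315) = +0.619780

+√(121/315) ≈ +0.619780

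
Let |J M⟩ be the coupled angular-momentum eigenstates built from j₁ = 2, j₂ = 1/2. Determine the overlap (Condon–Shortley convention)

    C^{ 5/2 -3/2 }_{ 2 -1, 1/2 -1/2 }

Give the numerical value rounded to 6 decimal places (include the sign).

+0.894427  (= +√(4/5))

j₁+j₂−J=0  J+j₁−j₂=4  J−j₁+j₂=1  j₁+j₂+J+1=6
(j₁±m₁, j₂±m₂, J±M) = (1,3,0,1,1,4)
P² = 144/5
sum k=0..0:
  [0] +1/6 = 1/6
S = 1/6
C² = P²·S² = 4/5 ; C = +0.894427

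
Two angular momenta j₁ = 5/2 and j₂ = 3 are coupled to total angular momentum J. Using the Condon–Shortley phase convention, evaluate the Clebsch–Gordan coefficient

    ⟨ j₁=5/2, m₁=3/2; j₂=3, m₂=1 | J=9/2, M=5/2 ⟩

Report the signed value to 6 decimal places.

+√(10/99) ≈ +0.317821

j₁+j₂−J=1  J+j₁−j₂=4  J−j₁+j₂=5  j₁+j₂+J+1=11
(j₁±m₁, j₂±m₂, J±M) = (4,1,4,2,7,2)
P² = 92160/11
sum k=0..1:
  [0] +1/144 = 1/144
  [1] −1/288 = -1/288
S = 1/288
C² = P²·S² = 10/99 ; C = +0.317821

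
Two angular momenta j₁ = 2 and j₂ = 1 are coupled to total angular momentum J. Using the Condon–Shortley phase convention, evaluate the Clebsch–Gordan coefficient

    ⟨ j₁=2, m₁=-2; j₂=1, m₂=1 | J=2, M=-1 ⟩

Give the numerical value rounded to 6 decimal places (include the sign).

−√(1/3) = -0.577350

j₁+j₂−J=1  J+j₁−j₂=3  J−j₁+j₂=1  j₁+j₂+J+1=6
(j₁±m₁, j₂±m₂, J±M) = (0,4,2,0,1,3)
P² = 12
sum k=1..1:
  [1] −1/6 = -1/6
S = -1/6
C² = P²·S² = 1/3 ; C = -0.577350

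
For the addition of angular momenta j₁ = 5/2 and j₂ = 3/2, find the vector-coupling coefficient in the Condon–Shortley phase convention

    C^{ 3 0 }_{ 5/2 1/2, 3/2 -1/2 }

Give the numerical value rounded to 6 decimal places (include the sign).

triangle: 1!×4!×2!/8! = 48/40320
(j±m)!: 3!×2!×1!×2!×3!×3! = 864
prefactor² = (2J+1)×Δ×N² = 36/5
  k=0: +1/(0!×1!×2!×1!×2!×1!) = 1/4
  k=1: −1/(1!×0!×1!×0!×3!×2!) = -1/12
Σ = 1/6  ⇒  CG² = 36/5×1/6² = 1/5
CG = +√(1/5) = +0.447214

+√(1/5) = +0.447214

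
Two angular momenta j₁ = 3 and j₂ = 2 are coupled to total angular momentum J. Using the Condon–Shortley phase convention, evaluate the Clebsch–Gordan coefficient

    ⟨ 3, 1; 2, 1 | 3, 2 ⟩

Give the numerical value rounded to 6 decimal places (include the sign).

−√(1/4) = -0.500000

√[7·2!4!2!/9! · 4!2!3!1!5!1!] = √(64)
  +(−1)^1/∏(1,1,1,2,3,0)! = -1/12  (running -1/12)
  +(−1)^2/∏(2,0,0,1,4,1)! = 1/48  (running -1/16)
⟨..|..⟩ = √(64)·(-1/16) = -0.500000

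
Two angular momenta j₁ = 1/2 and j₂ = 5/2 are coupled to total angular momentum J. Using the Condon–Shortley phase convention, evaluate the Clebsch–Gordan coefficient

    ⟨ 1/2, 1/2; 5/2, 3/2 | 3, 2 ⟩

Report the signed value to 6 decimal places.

j₁+j₂−J=0  J+j₁−j₂=1  J−j₁+j₂=5  j₁+j₂+J+1=7
(j₁±m₁, j₂±m₂, J±M) = (1,0,4,1,5,1)
P² = 480
sum k=0..0:
  [0] +1/24 = 1/24
S = 1/24
C² = P²·S² = 5/6 ; C = +0.912871

+√(5/6) ≈ +0.912871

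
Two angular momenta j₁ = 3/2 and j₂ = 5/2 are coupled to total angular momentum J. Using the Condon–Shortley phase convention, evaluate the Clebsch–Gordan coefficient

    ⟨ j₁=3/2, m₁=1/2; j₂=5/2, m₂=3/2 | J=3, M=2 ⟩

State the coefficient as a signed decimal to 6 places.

j₁+j₂−J=1  J+j₁−j₂=2  J−j₁+j₂=4  j₁+j₂+J+1=8
(j₁±m₁, j₂±m₂, J±M) = (2,1,4,1,5,1)
P² = 48
sum k=0..1:
  [0] +1/24 = 1/24
  [1] −1/12 = -1/12
S = -1/24
C² = P²·S² = 1/12 ; C = -0.288675

−√(1/12) = -0.288675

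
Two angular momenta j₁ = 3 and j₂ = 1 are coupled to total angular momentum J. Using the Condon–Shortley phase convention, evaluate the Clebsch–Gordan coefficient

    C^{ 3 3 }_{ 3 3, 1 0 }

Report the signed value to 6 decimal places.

+√(3/4) = +0.866025

√[7·1!5!1!/8! · 6!0!1!1!6!0!] = √(10800)
  +(−1)^0/∏(0,1,0,1,5,0)! = 1/120  (running 1/120)
⟨..|..⟩ = √(10800)·(1/120) = +0.866025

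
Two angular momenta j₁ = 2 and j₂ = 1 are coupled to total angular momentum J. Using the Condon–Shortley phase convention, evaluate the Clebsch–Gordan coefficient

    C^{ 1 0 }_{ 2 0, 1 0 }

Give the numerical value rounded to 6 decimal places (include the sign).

−√(2/5) ≈ -0.632456

triangle: 2!×2!×0!/5! = 4/120
(j±m)!: 2!×2!×1!×1!×1!×1! = 4
prefactor² = (2J+1)×Δ×N² = 2/5
  k=1: −1/(1!×1!×1!×0!×1!×0!) = -1
Σ = -1  ⇒  CG² = 2/5×(-1)² = 2/5
CG = −√(2/5) = -0.632456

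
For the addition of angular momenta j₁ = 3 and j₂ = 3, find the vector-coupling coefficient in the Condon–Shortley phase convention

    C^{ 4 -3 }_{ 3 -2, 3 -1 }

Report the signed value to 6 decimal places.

-0.301511

j₁+j₂−J=2  J+j₁−j₂=4  J−j₁+j₂=4  j₁+j₂+J+1=11
(j₁±m₁, j₂±m₂, J±M) = (1,5,2,4,1,7)
P² = 82944/11
sum k=1..2:
  [1] −1/144 = -1/144
  [2] +1/288 = 1/288
S = -1/288
C² = P²·S² = 1/11 ; C = -0.301511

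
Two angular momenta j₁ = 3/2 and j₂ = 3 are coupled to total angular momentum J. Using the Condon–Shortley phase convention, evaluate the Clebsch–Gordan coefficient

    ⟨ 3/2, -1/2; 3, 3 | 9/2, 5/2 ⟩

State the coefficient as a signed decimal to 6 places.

+0.288675

triangle: 0!·3!·6!/10! = 4320/3628800
(j±m)!: 1!·2!·6!·0!·7!·2! = 14515200
prefactor² = (2J+1)·Δ·N² = 172800
  k=0: +1/(0!·0!·2!·6!·1!·0!) = 1/1440
Σ = 1/1440  ⇒  CG² = 172800·1/1440² = 1/12
CG = +√(1/12) = +0.288675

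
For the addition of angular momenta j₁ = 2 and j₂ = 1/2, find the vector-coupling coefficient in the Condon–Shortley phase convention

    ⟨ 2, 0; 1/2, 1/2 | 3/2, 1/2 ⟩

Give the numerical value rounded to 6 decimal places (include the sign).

triangle: 1!×3!×0!/5! = 6/120
(j±m)!: 2!×2!×1!×0!×2!×1! = 8
prefactor² = (2J+1)×Δ×N² = 8/5
  k=1: −1/(1!×0!×1!×0!×2!×0!) = -1/2
Σ = -1/2  ⇒  CG² = 8/5×(-1/2)² = 2/5
CG = −√(2/5) = -0.632456

-0.632456  (= −√(2/5))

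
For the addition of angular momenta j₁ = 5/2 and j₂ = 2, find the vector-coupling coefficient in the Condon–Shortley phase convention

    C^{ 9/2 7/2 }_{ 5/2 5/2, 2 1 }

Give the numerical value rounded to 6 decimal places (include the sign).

+√(4/9) = +0.666667

j₁+j₂−J=0  J+j₁−j₂=5  J−j₁+j₂=4  j₁+j₂+J+1=10
(j₁±m₁, j₂±m₂, J±M) = (5,0,3,1,8,1)
P² = 230400
sum k=0..0:
  [0] +1/720 = 1/720
S = 1/720
C² = P²·S² = 4/9 ; C = +0.666667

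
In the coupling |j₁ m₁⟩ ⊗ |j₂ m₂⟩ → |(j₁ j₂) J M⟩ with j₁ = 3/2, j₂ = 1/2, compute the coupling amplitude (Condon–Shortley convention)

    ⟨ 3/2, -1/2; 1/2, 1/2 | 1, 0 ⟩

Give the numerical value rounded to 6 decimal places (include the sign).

−√(1/2) ≈ -0.707107

j₁+j₂−J=1  J+j₁−j₂=2  J−j₁+j₂=0  j₁+j₂+J+1=4
(j₁±m₁, j₂±m₂, J±M) = (1,2,1,0,1,1)
P² = 1/2
sum k=1..1:
  [1] −1/1 = -1
S = -1
C² = P²·S² = 1/2 ; C = -0.707107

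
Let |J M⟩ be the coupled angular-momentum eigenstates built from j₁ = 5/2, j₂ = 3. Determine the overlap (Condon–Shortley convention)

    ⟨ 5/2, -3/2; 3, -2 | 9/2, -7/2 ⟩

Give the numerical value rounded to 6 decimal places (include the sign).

+√(1/99) = +0.100504

j₁+j₂−J=1  J+j₁−j₂=4  J−j₁+j₂=5  j₁+j₂+J+1=11
(j₁±m₁, j₂±m₂, J±M) = (1,4,1,5,1,8)
P² = 921600/11
sum k=0..1:
  [0] +1/576 = 1/576
  [1] −1/720 = -1/720
S = 1/2880
C² = P²·S² = 1/99 ; C = +0.100504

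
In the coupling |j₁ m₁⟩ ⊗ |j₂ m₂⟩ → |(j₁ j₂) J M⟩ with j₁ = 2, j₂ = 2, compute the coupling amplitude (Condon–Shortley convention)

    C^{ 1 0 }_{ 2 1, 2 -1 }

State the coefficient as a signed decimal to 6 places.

−√(1/10) = -0.316228

√[3·3!1!1!/6! · 3!1!1!3!1!1!] = √(9/10)
  +(−1)^0/∏(0,3,1,1,0,0)! = 1/6  (running 1/6)
  +(−1)^1/∏(1,2,0,0,1,1)! = -1/2  (running -1/3)
⟨..|..⟩ = √(9/10)·(-1/3) = -0.316228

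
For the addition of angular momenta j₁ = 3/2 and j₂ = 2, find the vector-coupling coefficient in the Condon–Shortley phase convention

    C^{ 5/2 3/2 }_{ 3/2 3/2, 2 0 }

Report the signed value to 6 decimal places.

triangle: 1!×2!×3!/7! = 12/5040
(j±m)!: 3!×0!×2!×2!×4!×1! = 576
prefactor² = (2J+1)×Δ×N² = 288/35
  k=0: +1/(0!×1!×0!×2!×2!×1!) = 1/4
Σ = 1/4  ⇒  CG² = 288/35×1/4² = 18/35
CG = +√(18/35) = +0.717137

+√(18/35) = +0.717137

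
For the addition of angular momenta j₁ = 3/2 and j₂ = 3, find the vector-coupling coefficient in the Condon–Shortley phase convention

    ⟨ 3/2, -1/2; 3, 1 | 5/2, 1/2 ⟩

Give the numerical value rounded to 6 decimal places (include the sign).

−√(1/70) ≈ -0.119523

√[6·2!1!4!/8! · 1!2!4!2!3!2!] = √(288/35)
  +(−1)^1/∏(1,1,1,3,0,1)! = -1/6  (running -1/6)
  +(−1)^2/∏(2,0,0,2,1,2)! = 1/8  (running -1/24)
⟨..|..⟩ = √(288/35)·(-1/24) = -0.119523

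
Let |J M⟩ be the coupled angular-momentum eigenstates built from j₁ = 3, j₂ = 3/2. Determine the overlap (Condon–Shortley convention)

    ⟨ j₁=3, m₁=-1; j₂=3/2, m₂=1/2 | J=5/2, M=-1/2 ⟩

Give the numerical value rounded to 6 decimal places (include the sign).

-0.119523  (= −√(1/70))

√[6·2!4!1!/8! · 2!4!2!1!2!3!] = √(288/35)
  +(−1)^1/∏(1,1,3,1,1,0)! = -1/6  (running -1/6)
  +(−1)^2/∏(2,0,2,0,2,1)! = 1/8  (running -1/24)
⟨..|..⟩ = √(288/35)·(-1/24) = -0.119523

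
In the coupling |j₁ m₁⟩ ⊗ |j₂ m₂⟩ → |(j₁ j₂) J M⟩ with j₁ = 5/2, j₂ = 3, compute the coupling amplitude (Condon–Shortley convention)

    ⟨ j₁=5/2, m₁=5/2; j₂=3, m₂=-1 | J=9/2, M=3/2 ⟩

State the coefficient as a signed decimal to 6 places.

triangle: 1!·4!·5!/11! = 2880/39916800
(j±m)!: 5!·0!·2!·4!·6!·3! = 24883200
prefactor² = (2J+1)·Δ·N² = 1382400/77
  k=0: +1/(0!·1!·0!·2!·4!·3!) = 1/288
Σ = 1/288  ⇒  CG² = 1382400/77·1/288² = 50/231
CG = +√(50/231) = +0.465242

+√(50/231) = +0.465242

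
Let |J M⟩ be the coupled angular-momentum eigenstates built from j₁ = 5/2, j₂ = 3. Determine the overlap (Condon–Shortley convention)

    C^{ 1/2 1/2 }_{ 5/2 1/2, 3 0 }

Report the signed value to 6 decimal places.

+√(1/7) = +0.377964

√[2·5!0!1!/7! · 3!2!3!3!1!0!] = √(144/7)
  +(−1)^2/∏(2,3,0,1,0,0)! = 1/12  (running 1/12)
⟨..|..⟩ = √(144/7)·(1/12) = +0.377964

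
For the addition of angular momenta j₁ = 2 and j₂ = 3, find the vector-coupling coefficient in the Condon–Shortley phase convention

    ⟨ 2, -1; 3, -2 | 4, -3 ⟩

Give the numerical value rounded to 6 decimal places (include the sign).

√[9·1!3!5!/10! · 1!3!1!5!1!7!] = √(6480)
  +(−1)^0/∏(0,1,3,1,0,4)! = 1/144  (running 1/144)
  +(−1)^1/∏(1,0,2,0,1,5)! = -1/240  (running 1/360)
⟨..|..⟩ = √(6480)·(1/360) = +0.223607

+0.223607  (= +√(1/20))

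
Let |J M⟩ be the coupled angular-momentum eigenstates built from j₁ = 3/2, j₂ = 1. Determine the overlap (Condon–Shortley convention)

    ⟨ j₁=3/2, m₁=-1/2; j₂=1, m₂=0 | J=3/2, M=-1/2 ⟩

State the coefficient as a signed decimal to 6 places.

triangle: 1!×2!×1!/5! = 2/120
(j±m)!: 1!×2!×1!×1!×1!×2! = 4
prefactor² = (2J+1)×Δ×N² = 4/15
  k=0: +1/(0!×1!×2!×1!×0!×0!) = 1/2
  k=1: −1/(1!×0!×1!×0!×1!×1!) = -1
Σ = -1/2  ⇒  CG² = 4/15×(-1/2)² = 1/15
CG = −√(1/15) = -0.258199

-0.258199  (= −√(1/15))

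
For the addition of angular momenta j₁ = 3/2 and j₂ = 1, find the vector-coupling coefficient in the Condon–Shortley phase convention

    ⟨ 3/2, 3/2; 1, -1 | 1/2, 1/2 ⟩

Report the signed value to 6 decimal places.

√[2·2!1!0!/4! · 3!0!0!2!1!0!] = √(2)
  +(−1)^0/∏(0,2,0,0,1,0)! = 1/2  (running 1/2)
⟨..|..⟩ = √(2)·(1/2) = +0.707107

+0.707107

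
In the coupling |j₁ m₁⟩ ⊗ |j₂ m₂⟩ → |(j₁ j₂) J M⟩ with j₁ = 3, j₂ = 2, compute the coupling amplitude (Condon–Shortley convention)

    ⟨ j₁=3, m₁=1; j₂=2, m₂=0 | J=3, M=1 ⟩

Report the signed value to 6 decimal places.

-0.387298

triangle: 2!·4!·2!/9! = 96/362880
(j±m)!: 4!·2!·2!·2!·4!·2! = 9216
prefactor² = (2J+1)·Δ·N² = 256/15
  k=0: +1/(0!·2!·2!·2!·2!·0!) = 1/16
  k=1: −1/(1!·1!·1!·1!·3!·1!) = -1/6
  k=2: +1/(2!·0!·0!·0!·4!·2!) = 1/96
Σ = -3/32  ⇒  CG² = 256/15·(-3/32)² = 3/20
CG = −√(3/20) = -0.387298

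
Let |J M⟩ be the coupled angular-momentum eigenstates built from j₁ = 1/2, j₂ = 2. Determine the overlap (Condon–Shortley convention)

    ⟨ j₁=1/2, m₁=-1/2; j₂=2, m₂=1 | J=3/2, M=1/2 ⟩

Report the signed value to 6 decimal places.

triangle: 1!·0!·3!/5! = 6/120
(j±m)!: 0!·1!·3!·1!·2!·1! = 12
prefactor² = (2J+1)·Δ·N² = 12/5
  k=1: −1/(1!·0!·0!·2!·0!·1!) = -1/2
Σ = -1/2  ⇒  CG² = 12/5·(-1/2)² = 3/5
CG = −√(3/5) = -0.774597

−√(3/5) = -0.774597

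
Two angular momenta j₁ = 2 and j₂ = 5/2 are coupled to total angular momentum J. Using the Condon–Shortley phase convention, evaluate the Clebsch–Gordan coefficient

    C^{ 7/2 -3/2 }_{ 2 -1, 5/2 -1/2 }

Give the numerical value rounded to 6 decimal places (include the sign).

triangle: 1!·3!·4!/9! = 144/362880
(j±m)!: 1!·3!·2!·3!·2!·5! = 17280
prefactor² = (2J+1)·Δ·N² = 384/7
  k=0: +1/(0!·1!·3!·2!·0!·2!) = 1/24
  k=1: −1/(1!·0!·2!·1!·1!·3!) = -1/12
Σ = -1/24  ⇒  CG² = 384/7·(-1/24)² = 2/21
CG = −√(2/21) = -0.308607

-0.308607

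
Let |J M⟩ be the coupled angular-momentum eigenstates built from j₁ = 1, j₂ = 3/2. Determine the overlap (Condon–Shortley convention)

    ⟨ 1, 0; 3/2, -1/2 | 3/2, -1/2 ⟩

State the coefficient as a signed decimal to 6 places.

+√(1/15) ≈ +0.258199

j₁+j₂−J=1  J+j₁−j₂=1  J−j₁+j₂=2  j₁+j₂+J+1=5
(j₁±m₁, j₂±m₂, J±M) = (1,1,1,2,1,2)
P² = 4/15
sum k=0..1:
  [0] +1/1 = 1
  [1] −1/2 = -1/2
S = 1/2
C² = P²·S² = 1/15 ; C = +0.258199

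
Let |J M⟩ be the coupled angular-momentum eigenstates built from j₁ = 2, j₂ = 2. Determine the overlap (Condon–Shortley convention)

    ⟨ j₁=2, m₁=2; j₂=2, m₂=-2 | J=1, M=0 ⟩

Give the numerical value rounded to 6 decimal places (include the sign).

√[3·3!1!1!/6! · 4!0!0!4!1!1!] = √(72/5)
  +(−1)^0/∏(0,3,0,0,1,1)! = 1/6  (running 1/6)
⟨..|..⟩ = √(72/5)·(1/6) = +0.632456

+0.632456  (= +√(2/5))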